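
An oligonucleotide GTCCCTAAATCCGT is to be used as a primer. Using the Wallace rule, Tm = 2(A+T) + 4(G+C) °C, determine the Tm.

42°C

G=2, C=5, A=3, T=4
AT pairs contribute 7, GC pairs contribute 7.
Tm = 2×7 + 4×7 = 42°C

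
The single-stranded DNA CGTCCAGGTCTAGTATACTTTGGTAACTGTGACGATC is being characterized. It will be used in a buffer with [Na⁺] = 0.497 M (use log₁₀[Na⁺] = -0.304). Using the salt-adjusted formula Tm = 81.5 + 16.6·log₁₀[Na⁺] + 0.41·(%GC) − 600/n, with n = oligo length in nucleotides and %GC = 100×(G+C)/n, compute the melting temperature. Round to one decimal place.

79.1°C

Length n = 37. Counting bases: A=8, T=12, G=9, C=8
G+C = 17, so %GC = 17/37 × 100 = 45.946%
Salt term: 16.6 × (-0.304) = -5.046
GC term: 0.41 × 45.946 = 18.838; length term: −600/37 = −16.216
Tm = 81.5 + (-5.046) + 18.838 − 16.216 = 79.076 → 79.1°C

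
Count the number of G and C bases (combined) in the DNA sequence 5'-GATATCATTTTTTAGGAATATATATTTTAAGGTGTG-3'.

Counting bases: C=1, A=11, T=17, G=7
Total G or C: 7 + 1 = 8

8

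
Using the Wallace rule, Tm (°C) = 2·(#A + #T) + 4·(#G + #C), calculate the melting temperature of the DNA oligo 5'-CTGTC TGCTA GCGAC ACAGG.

Counting bases: G=6, A=4, C=6, T=4
So N_AT = 8 and N_GC = 12.
Tm = 2×8 + 4×12 = 64°C

64°C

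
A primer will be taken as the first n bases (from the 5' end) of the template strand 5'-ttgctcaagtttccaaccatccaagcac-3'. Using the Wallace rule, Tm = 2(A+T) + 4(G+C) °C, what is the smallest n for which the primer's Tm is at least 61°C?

First 21 bases: TTGCTCAAGTTTCCAACCATC → Tm = 60°C (< 61°C)
First 22 bases: TTGCTCAAGTTTCCAACCATCC → Tm = 64°C (≥ 61°C)
Since every base adds ≥2°C, Tm only increases with n, so the threshold is first crossed at n = 22.

n = 22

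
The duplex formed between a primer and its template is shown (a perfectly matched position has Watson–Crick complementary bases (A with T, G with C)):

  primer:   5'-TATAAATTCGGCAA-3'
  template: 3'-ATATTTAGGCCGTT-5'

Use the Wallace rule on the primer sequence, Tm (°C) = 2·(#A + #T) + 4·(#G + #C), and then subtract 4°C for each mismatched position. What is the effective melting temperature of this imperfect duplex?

32°C

Primer base counts: A=6, T=4, G=2, C=2 → A+T=10, G+C=4
Perfect-match Tm = 2(10) + 4(4) = 20 + 16 = 36°C
Mismatches (positions where the bases are not complementary): 1 (at position 8)
Effective Tm = 36 − 1×4 = 36 − 4 = 32°C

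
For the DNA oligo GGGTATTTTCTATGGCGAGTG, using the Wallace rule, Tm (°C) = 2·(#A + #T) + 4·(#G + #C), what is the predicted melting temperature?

62°C

Counting bases: C=2, T=8, G=8, A=3
So N_AT = 11 and N_GC = 10.
Tm = 4·10 + 2·11 = 40 + 22 = 62°C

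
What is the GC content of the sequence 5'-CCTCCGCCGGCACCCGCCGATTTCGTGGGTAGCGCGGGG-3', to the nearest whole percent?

77%

Base counts: G=15, T=6, A=3, C=15
G+C = 15 + 15 = 30 out of 39 bases
%GC = 30/39 × 100 = 76.92% ≈ 77%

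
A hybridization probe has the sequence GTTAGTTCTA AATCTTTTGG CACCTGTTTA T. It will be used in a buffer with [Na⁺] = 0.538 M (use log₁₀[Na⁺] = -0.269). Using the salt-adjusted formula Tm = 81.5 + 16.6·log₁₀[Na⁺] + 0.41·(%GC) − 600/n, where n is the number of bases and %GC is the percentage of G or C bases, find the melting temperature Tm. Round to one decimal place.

70.9°C

Length n = 31. Counting bases: C=5, T=15, A=6, G=5
G+C = 10, so %GC = 10/31 × 100 = 32.258%
Salt term: 16.6 × (-0.269) = -4.465
GC term: 0.41 × 32.258 = 13.226; length term: −600/31 = −19.355
Tm = 81.5 + (-4.465) + 13.226 − 19.355 = 70.906 → 70.9°C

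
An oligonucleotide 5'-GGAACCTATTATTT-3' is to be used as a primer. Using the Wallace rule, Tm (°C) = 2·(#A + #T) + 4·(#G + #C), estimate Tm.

36°C

T=6, A=4, C=2, G=2
So N_AT = 10 and N_GC = 4.
Tm = 2×10 + 4×4 = 36°C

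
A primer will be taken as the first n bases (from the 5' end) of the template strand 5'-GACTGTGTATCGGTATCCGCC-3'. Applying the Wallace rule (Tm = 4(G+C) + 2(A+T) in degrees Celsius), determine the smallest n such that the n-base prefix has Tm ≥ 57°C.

n = 19

First 18 bases: GACTGTGTATCGGTATCC → Tm = 54°C (< 57°C)
First 19 bases: GACTGTGTATCGGTATCCG → Tm = 58°C (≥ 57°C)
Since every base adds ≥2°C, Tm only increases with n, so the threshold is first crossed at n = 19.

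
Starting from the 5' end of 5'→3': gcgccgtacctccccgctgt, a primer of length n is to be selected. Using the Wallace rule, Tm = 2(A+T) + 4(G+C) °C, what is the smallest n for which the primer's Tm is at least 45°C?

n = 13

First 12 bases: GCGCCGTACCTC → Tm = 42°C (< 45°C)
First 13 bases: GCGCCGTACCTCC → Tm = 46°C (≥ 45°C)
Each additional base adds 2°C (A/T) or 4°C (G/C), so Tm is non-decreasing in n; n = 13 is the first length to reach 45°C.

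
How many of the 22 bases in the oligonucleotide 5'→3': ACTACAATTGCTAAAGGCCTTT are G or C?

Base counts: G=3, T=7, A=7, C=5
G+C = 3 + 5 = 8

8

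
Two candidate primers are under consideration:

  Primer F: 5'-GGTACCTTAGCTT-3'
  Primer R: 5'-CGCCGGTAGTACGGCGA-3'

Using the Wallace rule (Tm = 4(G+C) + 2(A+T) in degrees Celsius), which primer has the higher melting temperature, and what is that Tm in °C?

Primer F: A+T=7, G+C=6 → Tm = 2(7)+4(6) = 38°C
Primer R: A+T=5, G+C=12 → Tm = 2(5)+4(12) = 58°C
38°C vs 58°C → primer R is higher.

Primer R, 58°C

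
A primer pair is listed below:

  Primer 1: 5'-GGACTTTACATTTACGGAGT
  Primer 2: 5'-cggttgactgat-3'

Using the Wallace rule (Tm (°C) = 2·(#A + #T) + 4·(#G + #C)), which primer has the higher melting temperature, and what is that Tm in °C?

Primer 1: A+T=12, G+C=8 → Tm = 2(12)+4(8) = 56°C
Primer 2: A+T=6, G+C=6 → Tm = 2(6)+4(6) = 36°C
56°C vs 36°C → primer 1 is higher.

Primer 1, 56°C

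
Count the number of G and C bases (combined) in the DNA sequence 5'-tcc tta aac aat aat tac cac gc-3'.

8

Scanning the sequence gives A=9, G=1, T=6, C=7.
Total G or C: 1 + 7 = 8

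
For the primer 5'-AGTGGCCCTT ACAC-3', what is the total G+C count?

Counting bases: C=5, A=3, G=3, T=3
Total G or C: 3 + 5 = 8

8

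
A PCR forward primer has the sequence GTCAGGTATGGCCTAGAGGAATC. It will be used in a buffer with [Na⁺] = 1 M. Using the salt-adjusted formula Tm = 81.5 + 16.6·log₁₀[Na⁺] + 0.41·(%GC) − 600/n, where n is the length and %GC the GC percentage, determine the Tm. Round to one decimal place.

76.8°C

Length n = 23. Scanning the sequence gives C=4, A=6, T=5, G=8.
G+C = 12, so %GC = 12/23 × 100 = 52.174%
Salt term: 16.6 × (0) = 0
GC term: 0.41 × 52.174 = 21.391; length term: −600/23 = −26.087
Tm = 81.5 + (0) + 21.391 − 26.087 = 76.804 → 76.8°C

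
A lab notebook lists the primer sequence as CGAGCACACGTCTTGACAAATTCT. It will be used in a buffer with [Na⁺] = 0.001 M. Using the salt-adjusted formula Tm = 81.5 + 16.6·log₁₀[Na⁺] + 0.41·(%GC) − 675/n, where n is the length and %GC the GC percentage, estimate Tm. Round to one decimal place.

Length n = 24. Counting bases: A=7, G=4, T=6, C=7
G+C = 11, so %GC = 11/24 × 100 = 45.833%
Salt term: 16.6 × (-3) = -49.8
GC term: 0.41 × 45.833 = 18.792; length term: −675/24 = −28.125
Tm = 81.5 + (-49.8) + 18.792 − 28.125 = 22.367 → 22.4°C

22.4°C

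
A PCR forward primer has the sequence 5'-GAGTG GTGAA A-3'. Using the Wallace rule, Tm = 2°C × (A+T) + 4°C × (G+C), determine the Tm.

Base counts: A=4, T=2, C=0, G=5
AT pairs contribute 6, GC pairs contribute 5.
Tm = 2(6) + 4(5) = 12 + 20 = 32°C

32°C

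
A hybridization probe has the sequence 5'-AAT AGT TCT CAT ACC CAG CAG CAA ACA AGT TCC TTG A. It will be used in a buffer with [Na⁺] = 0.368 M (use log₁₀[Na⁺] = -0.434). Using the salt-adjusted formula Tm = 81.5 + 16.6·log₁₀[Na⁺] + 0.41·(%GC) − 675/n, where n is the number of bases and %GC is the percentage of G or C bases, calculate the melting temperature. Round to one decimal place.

Length n = 37. Counting bases: C=10, A=13, T=9, G=5
G+C = 15, so %GC = 15/37 × 100 = 40.541%
Salt term: 16.6 × (-0.434) = -7.204
GC term: 0.41 × 40.541 = 16.622; length term: −675/37 = −18.243
Tm = 81.5 + (-7.204) + 16.622 − 18.243 = 72.675 → 72.7°C

72.7°C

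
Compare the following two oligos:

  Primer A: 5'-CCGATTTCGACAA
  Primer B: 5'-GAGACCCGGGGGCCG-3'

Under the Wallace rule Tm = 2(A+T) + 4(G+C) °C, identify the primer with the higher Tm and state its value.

Primer A: A+T=7, G+C=6 → Tm = 2(7)+4(6) = 38°C
Primer B: A+T=2, G+C=13 → Tm = 2(2)+4(13) = 56°C
38°C vs 56°C → primer B is higher.

Primer B, 56°C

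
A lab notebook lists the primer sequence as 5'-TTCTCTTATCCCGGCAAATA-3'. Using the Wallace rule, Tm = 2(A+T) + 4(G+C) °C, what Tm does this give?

56°C

Counting bases: A=5, T=7, C=6, G=2
So N_AT = 12 and N_GC = 8.
Tm = 2×12 + 4×8 = 56°C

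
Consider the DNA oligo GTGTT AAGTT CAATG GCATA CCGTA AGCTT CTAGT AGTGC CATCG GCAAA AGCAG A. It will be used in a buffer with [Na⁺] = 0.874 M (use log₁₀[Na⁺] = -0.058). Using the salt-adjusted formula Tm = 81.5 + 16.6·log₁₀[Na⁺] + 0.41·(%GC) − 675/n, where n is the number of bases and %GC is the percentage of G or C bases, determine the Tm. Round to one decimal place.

86.8°C

Length n = 56. Scanning the sequence gives G=14, A=17, C=11, T=14.
G+C = 25, so %GC = 25/56 × 100 = 44.643%
Salt term: 16.6 × (-0.058) = -0.963
GC term: 0.41 × 44.643 = 18.304; length term: −675/56 = −12.054
Tm = 81.5 + (-0.963) + 18.304 − 12.054 = 86.787 → 86.8°C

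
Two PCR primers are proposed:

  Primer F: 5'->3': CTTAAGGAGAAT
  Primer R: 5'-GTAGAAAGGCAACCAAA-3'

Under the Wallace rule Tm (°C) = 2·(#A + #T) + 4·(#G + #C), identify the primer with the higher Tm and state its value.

Primer R, 48°C

Primer F: A+T=8, G+C=4 → Tm = 2(8)+4(4) = 32°C
Primer R: A+T=10, G+C=7 → Tm = 2(10)+4(7) = 48°C
32°C vs 48°C → primer R is higher.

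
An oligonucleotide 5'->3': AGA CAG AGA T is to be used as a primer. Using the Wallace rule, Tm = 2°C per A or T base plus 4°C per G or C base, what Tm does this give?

28°C

A=5, G=3, C=1, T=1
AT pairs contribute 6, GC pairs contribute 4.
Tm = 2×6 + 4×4 = 28°C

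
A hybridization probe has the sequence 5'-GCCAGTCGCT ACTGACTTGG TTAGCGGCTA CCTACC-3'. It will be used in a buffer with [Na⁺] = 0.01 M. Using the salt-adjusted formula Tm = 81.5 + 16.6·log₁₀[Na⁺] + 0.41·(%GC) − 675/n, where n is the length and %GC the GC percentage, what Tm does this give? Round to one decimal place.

53.5°C

Length n = 36. Base counts: G=9, A=6, T=9, C=12
G+C = 21, so %GC = 21/36 × 100 = 58.333%
Salt term: 16.6 × (-2) = -33.2
GC term: 0.41 × 58.333 = 23.917; length term: −675/36 = −18.75
Tm = 81.5 + (-33.2) + 23.917 − 18.75 = 53.467 → 53.5°C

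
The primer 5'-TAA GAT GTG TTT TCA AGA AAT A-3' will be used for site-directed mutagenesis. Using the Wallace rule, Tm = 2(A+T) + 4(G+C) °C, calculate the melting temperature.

54°C

Base counts: G=4, C=1, T=8, A=9
So N_AT = 17 and N_GC = 5.
Tm = 2×17 + 4×5 = 54°C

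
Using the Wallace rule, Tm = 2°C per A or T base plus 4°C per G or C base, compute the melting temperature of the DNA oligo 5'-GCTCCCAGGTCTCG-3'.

48°C

A=1, C=6, G=4, T=3
A+T = 4, G+C = 10
Tm = 2×4 + 4×10 = 48°C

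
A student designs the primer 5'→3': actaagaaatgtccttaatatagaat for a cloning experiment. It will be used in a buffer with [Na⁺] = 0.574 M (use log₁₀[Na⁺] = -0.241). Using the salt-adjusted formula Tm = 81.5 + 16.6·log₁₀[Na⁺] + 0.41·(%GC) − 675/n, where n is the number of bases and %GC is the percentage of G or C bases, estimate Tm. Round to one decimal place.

Length n = 26. Scanning the sequence gives C=3, G=3, A=12, T=8.
G+C = 6, so %GC = 6/26 × 100 = 23.077%
Salt term: 16.6 × (-0.241) = -4.001
GC term: 0.41 × 23.077 = 9.462; length term: −675/26 = −25.962
Tm = 81.5 + (-4.001) + 9.462 − 25.962 = 60.999 → 61.0°C

61.0°C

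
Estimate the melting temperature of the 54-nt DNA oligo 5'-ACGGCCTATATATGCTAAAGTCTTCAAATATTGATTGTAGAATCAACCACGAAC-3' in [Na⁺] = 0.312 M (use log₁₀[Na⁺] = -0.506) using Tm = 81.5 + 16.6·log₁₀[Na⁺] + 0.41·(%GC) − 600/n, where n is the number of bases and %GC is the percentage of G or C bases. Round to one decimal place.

76.4°C

Length n = 54. Scanning the sequence gives C=11, A=20, G=8, T=15.
G+C = 19, so %GC = 19/54 × 100 = 35.185%
Salt term: 16.6 × (-0.506) = -8.4
GC term: 0.41 × 35.185 = 14.426; length term: −600/54 = −11.111
Tm = 81.5 + (-8.4) + 14.426 − 11.111 = 76.415 → 76.4°C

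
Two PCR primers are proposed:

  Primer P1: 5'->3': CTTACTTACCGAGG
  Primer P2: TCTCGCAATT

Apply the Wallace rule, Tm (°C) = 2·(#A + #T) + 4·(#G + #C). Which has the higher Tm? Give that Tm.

Primer P1: A+T=7, G+C=7 → Tm = 2(7)+4(7) = 42°C
Primer P2: A+T=6, G+C=4 → Tm = 2(6)+4(4) = 28°C
42°C vs 28°C → primer P1 is higher.

Primer P1, 42°C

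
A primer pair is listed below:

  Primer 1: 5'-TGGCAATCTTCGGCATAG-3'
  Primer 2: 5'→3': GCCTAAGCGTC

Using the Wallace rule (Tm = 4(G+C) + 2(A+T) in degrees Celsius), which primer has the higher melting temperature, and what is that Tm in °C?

Primer 1: A+T=9, G+C=9 → Tm = 2(9)+4(9) = 54°C
Primer 2: A+T=4, G+C=7 → Tm = 2(4)+4(7) = 36°C
54°C vs 36°C → primer 1 is higher.

Primer 1, 54°C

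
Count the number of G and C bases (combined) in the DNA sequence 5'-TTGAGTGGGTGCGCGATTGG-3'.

12

Counting bases: A=2, C=2, G=10, T=6
G+C = 10 + 2 = 12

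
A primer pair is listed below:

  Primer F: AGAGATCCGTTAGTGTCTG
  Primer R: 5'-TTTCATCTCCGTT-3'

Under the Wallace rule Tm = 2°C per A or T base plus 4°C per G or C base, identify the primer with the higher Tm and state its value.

Primer F, 56°C

Primer F: A+T=10, G+C=9 → Tm = 2(10)+4(9) = 56°C
Primer R: A+T=8, G+C=5 → Tm = 2(8)+4(5) = 36°C
56°C vs 36°C → primer F is higher.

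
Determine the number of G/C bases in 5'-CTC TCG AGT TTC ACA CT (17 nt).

8

Base counts: G=2, A=3, T=6, C=6
Total G or C: 2 + 6 = 8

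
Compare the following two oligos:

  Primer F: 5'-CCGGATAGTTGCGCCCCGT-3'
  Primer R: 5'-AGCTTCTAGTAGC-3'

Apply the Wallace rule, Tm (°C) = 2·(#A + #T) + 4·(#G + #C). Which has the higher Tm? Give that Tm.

Primer F: A+T=6, G+C=13 → Tm = 2(6)+4(13) = 64°C
Primer R: A+T=7, G+C=6 → Tm = 2(7)+4(6) = 38°C
64°C vs 38°C → primer F is higher.

Primer F, 64°C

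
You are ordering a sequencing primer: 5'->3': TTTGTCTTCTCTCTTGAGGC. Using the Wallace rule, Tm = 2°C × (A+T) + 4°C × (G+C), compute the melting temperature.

Counting bases: C=5, T=10, G=4, A=1
A+T = 11, G+C = 9
Tm = 2(11) + 4(9) = 22 + 36 = 58°C

58°C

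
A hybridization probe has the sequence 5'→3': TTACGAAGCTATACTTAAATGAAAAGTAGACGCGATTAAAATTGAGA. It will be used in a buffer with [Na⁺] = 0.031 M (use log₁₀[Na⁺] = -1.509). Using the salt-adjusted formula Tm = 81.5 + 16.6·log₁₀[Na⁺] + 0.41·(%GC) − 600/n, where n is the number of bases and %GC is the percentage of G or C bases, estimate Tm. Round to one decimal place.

Length n = 47. A=21, G=9, C=5, T=12
G+C = 14, so %GC = 14/47 × 100 = 29.787%
Salt term: 16.6 × (-1.509) = -25.049
GC term: 0.41 × 29.787 = 12.213; length term: −600/47 = −12.766
Tm = 81.5 + (-25.049) + 12.213 − 12.766 = 55.898 → 55.9°C

55.9°C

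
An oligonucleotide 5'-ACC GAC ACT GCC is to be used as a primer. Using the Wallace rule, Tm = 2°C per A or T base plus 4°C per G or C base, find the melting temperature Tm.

Counting bases: G=2, C=6, T=1, A=3
So N_AT = 4 and N_GC = 8.
Tm = 2(4) + 4(8) = 8 + 32 = 40°C

40°C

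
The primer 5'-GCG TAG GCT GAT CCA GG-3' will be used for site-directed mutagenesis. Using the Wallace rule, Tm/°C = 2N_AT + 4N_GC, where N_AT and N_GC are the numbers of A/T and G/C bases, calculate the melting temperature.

56°C

Base counts: G=7, C=4, A=3, T=3
So N_AT = 6 and N_GC = 11.
Tm = 4·11 + 2·6 = 44 + 12 = 56°C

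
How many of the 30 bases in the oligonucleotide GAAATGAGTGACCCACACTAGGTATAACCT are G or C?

13

Scanning the sequence gives T=6, G=6, C=7, A=11.
Total G or C: 6 + 7 = 13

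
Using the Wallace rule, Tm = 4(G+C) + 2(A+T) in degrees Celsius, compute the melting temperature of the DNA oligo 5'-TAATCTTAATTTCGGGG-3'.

46°C

C=2, A=4, T=7, G=4
So N_AT = 11 and N_GC = 6.
Tm = 2×11 + 4×6 = 46°C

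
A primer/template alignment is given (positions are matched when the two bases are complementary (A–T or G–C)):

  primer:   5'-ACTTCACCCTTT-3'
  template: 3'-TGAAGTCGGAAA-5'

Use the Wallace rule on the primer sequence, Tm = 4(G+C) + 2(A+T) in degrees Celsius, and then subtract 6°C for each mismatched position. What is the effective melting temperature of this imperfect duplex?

Primer base counts: A=2, T=5, G=0, C=5 → A+T=7, G+C=5
Perfect-match Tm = 2(7) + 4(5) = 14 + 20 = 34°C
Mismatches (positions where the bases are not complementary): 1 (at position 7)
Effective Tm = 34 − 1×6 = 34 − 6 = 28°C

28°C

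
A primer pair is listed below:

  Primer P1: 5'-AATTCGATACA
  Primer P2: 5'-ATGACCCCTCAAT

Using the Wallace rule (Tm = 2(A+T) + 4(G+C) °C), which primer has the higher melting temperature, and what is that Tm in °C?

Primer P2, 38°C

Primer P1: A+T=8, G+C=3 → Tm = 2(8)+4(3) = 28°C
Primer P2: A+T=7, G+C=6 → Tm = 2(7)+4(6) = 38°C
28°C vs 38°C → primer P2 is higher.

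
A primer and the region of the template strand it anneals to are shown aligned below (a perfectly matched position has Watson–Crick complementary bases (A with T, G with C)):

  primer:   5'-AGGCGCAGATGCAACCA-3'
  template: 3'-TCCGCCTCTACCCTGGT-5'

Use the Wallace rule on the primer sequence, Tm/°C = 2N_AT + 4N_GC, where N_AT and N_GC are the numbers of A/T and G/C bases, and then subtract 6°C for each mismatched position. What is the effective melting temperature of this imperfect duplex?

36°C

Primer base counts: A=6, T=1, G=5, C=5 → A+T=7, G+C=10
Perfect-match Tm = 2(7) + 4(10) = 14 + 40 = 54°C
Mismatches (positions where the bases are not complementary): 3 (at positions 6, 12, 13)
Effective Tm = 54 − 3×6 = 54 − 18 = 36°C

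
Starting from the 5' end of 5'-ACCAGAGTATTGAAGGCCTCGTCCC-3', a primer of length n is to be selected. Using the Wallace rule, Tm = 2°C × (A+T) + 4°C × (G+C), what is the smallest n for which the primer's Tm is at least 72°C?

n = 24

First 23 bases: ACCAGAGTATTGAAGGCCTCGTC → Tm = 70°C (< 72°C)
First 24 bases: ACCAGAGTATTGAAGGCCTCGTCC → Tm = 74°C (≥ 72°C)
Each additional base adds 2°C (A/T) or 4°C (G/C), so Tm is non-decreasing in n; n = 24 is the first length to reach 72°C.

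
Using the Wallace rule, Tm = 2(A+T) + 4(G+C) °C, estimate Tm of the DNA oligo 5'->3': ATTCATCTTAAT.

A=4, C=2, T=6, G=0
A+T = 10, G+C = 2
Tm = 2×10 + 4×2 = 28°C

28°C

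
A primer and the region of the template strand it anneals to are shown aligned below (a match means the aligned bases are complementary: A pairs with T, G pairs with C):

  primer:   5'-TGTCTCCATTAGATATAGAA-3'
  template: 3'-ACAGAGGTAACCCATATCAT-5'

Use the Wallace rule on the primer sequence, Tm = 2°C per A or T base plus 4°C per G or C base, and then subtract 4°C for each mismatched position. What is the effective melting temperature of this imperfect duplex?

Primer base counts: A=7, T=7, G=3, C=3 → A+T=14, G+C=6
Perfect-match Tm = 2(14) + 4(6) = 28 + 24 = 52°C
Mismatches (positions where the bases are not complementary): 3 (at positions 11, 13, 19)
Effective Tm = 52 − 3×4 = 52 − 12 = 40°C

40°C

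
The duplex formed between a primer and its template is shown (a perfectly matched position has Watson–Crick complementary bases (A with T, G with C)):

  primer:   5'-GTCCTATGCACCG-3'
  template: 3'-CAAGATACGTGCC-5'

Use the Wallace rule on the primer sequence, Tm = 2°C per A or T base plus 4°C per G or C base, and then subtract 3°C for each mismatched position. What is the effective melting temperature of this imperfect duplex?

Primer base counts: A=2, T=3, G=3, C=5 → A+T=5, G+C=8
Perfect-match Tm = 2(5) + 4(8) = 10 + 32 = 42°C
Mismatches (positions where the bases are not complementary): 2 (at positions 3, 12)
Effective Tm = 42 − 2×3 = 42 − 6 = 36°C

36°C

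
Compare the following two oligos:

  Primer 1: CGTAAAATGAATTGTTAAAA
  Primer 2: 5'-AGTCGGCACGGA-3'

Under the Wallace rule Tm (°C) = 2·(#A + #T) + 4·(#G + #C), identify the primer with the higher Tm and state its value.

Primer 1: A+T=16, G+C=4 → Tm = 2(16)+4(4) = 48°C
Primer 2: A+T=4, G+C=8 → Tm = 2(4)+4(8) = 40°C
48°C vs 40°C → primer 1 is higher.

Primer 1, 48°C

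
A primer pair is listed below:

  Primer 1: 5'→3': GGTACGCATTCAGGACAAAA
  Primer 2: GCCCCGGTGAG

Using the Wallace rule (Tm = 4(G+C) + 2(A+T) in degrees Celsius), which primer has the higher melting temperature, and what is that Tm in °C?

Primer 1, 58°C

Primer 1: A+T=11, G+C=9 → Tm = 2(11)+4(9) = 58°C
Primer 2: A+T=2, G+C=9 → Tm = 2(2)+4(9) = 40°C
58°C vs 40°C → primer 1 is higher.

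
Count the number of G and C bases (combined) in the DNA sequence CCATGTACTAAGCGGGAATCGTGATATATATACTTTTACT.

14

C=7, A=12, G=7, T=14
G+C = 7 + 7 = 14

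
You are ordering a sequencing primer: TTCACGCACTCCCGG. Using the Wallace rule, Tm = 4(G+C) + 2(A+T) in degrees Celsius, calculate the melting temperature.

Base counts: G=3, C=7, T=3, A=2
A+T = 5, G+C = 10
Tm = 2(5) + 4(10) = 10 + 40 = 50°C

50°C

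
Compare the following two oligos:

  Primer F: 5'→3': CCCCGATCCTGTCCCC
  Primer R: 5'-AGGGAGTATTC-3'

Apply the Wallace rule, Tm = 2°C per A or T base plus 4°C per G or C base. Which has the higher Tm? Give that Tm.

Primer F, 56°C

Primer F: A+T=4, G+C=12 → Tm = 2(4)+4(12) = 56°C
Primer R: A+T=6, G+C=5 → Tm = 2(6)+4(5) = 32°C
56°C vs 32°C → primer F is higher.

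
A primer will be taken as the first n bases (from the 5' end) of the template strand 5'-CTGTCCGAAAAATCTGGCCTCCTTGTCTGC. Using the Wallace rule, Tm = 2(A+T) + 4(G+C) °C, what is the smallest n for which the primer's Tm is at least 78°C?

First 25 bases: CTGTCCGAAAAATCTGGCCTCCTTG → Tm = 76°C (< 78°C)
First 26 bases: CTGTCCGAAAAATCTGGCCTCCTTGT → Tm = 78°C (≥ 78°C)
Since every base adds ≥2°C, Tm only increases with n, so the threshold is first crossed at n = 26.

n = 26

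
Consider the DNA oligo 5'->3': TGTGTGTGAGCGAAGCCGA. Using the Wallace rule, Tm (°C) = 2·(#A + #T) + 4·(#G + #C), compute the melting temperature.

Counting bases: T=4, A=4, G=8, C=3
A+T = 8, G+C = 11
Tm = 4·11 + 2·8 = 44 + 16 = 60°C

60°C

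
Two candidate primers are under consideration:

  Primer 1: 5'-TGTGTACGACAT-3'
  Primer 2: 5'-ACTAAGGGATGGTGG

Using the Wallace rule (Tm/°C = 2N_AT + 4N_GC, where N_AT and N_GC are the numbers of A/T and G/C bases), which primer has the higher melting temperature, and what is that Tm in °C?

Primer 1: A+T=7, G+C=5 → Tm = 2(7)+4(5) = 34°C
Primer 2: A+T=7, G+C=8 → Tm = 2(7)+4(8) = 46°C
34°C vs 46°C → primer 2 is higher.

Primer 2, 46°C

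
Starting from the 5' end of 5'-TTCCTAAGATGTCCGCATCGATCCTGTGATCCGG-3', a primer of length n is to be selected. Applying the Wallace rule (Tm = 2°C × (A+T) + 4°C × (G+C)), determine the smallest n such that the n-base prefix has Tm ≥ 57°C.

n = 20

First 19 bases: TTCCTAAGATGTCCGCATC → Tm = 56°C (< 57°C)
First 20 bases: TTCCTAAGATGTCCGCATCG → Tm = 60°C (≥ 57°C)
Each additional base adds 2°C (A/T) or 4°C (G/C), so Tm is non-decreasing in n; n = 20 is the first length to reach 57°C.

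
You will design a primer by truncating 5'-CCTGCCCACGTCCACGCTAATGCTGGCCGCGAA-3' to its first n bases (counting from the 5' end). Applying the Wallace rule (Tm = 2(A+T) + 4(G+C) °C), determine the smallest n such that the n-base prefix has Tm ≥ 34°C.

n = 10

First 9 bases: CCTGCCCAC → Tm = 32°C (< 34°C)
First 10 bases: CCTGCCCACG → Tm = 36°C (≥ 34°C)
Each additional base adds 2°C (A/T) or 4°C (G/C), so Tm is non-decreasing in n; n = 10 is the first length to reach 34°C.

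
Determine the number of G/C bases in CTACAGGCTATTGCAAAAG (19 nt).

Counting bases: T=4, A=7, C=4, G=4
Total G or C: 4 + 4 = 8

8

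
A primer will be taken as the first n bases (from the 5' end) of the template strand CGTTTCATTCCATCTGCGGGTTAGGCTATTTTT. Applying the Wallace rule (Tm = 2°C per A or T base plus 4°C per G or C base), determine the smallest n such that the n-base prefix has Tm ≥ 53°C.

First 17 bases: CGTTTCATTCCATCTGC → Tm = 50°C (< 53°C)
First 18 bases: CGTTTCATTCCATCTGCG → Tm = 54°C (≥ 53°C)
Each additional base adds 2°C (A/T) or 4°C (G/C), so Tm is non-decreasing in n; n = 18 is the first length to reach 53°C.

n = 18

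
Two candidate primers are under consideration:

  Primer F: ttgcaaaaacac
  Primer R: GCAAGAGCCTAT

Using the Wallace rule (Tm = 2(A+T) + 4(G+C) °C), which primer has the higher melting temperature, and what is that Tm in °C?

Primer R, 36°C

Primer F: A+T=8, G+C=4 → Tm = 2(8)+4(4) = 32°C
Primer R: A+T=6, G+C=6 → Tm = 2(6)+4(6) = 36°C
32°C vs 36°C → primer R is higher.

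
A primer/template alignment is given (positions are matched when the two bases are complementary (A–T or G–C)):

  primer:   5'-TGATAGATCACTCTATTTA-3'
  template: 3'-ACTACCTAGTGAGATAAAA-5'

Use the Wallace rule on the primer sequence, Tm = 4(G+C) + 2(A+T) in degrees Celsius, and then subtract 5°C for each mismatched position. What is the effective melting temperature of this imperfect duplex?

38°C

Primer base counts: A=6, T=8, G=2, C=3 → A+T=14, G+C=5
Perfect-match Tm = 2(14) + 4(5) = 28 + 20 = 48°C
Mismatches (positions where the bases are not complementary): 2 (at positions 5, 19)
Effective Tm = 48 − 2×5 = 48 − 10 = 38°C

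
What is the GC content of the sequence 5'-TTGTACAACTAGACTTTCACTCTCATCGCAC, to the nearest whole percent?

Scanning the sequence gives A=8, G=3, C=10, T=10.
G+C = 3 + 10 = 13 out of 31 bases
%GC = 13/31 × 100 = 41.94% ≈ 42%

42%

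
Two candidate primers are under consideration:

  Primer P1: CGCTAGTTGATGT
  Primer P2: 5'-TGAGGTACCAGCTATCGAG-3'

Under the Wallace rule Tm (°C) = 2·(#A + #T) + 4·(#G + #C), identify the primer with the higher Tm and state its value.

Primer P2, 58°C

Primer P1: A+T=7, G+C=6 → Tm = 2(7)+4(6) = 38°C
Primer P2: A+T=9, G+C=10 → Tm = 2(9)+4(10) = 58°C
38°C vs 58°C → primer P2 is higher.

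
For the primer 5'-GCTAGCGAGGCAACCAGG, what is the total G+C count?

12

Base counts: A=5, C=5, G=7, T=1
Total G or C: 7 + 5 = 12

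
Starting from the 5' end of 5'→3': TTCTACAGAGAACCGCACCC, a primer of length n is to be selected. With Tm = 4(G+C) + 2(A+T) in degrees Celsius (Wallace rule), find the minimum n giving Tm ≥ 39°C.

n = 14

First 13 bases: TTCTACAGAGAAC → Tm = 36°C (< 39°C)
First 14 bases: TTCTACAGAGAACC → Tm = 40°C (≥ 39°C)
Since every base adds ≥2°C, Tm only increases with n, so the threshold is first crossed at n = 14.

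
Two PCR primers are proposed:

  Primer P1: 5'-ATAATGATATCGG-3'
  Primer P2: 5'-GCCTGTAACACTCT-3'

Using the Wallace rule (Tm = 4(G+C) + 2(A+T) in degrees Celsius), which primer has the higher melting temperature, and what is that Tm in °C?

Primer P2, 42°C

Primer P1: A+T=9, G+C=4 → Tm = 2(9)+4(4) = 34°C
Primer P2: A+T=7, G+C=7 → Tm = 2(7)+4(7) = 42°C
34°C vs 42°C → primer P2 is higher.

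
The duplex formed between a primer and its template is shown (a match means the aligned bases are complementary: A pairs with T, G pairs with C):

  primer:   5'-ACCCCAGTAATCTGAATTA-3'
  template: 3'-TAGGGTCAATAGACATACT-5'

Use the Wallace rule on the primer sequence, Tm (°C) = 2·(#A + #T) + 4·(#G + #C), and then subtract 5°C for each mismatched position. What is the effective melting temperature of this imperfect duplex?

Primer base counts: A=7, T=5, G=2, C=5 → A+T=12, G+C=7
Perfect-match Tm = 2(12) + 4(7) = 24 + 28 = 52°C
Mismatches (positions where the bases are not complementary): 4 (at positions 2, 9, 15, 18)
Effective Tm = 52 − 4×5 = 52 − 20 = 32°C

32°C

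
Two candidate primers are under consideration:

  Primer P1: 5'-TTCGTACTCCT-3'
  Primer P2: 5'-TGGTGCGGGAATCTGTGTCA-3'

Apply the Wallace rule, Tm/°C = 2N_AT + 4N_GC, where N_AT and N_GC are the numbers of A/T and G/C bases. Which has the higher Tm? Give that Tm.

Primer P1: A+T=6, G+C=5 → Tm = 2(6)+4(5) = 32°C
Primer P2: A+T=9, G+C=11 → Tm = 2(9)+4(11) = 62°C
32°C vs 62°C → primer P2 is higher.

Primer P2, 62°C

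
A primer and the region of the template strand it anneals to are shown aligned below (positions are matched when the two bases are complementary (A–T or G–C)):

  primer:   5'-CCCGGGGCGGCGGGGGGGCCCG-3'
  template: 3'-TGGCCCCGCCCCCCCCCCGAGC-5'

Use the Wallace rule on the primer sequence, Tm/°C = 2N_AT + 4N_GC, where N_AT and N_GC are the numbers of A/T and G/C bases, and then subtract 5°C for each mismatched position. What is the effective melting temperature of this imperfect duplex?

73°C

Primer base counts: A=0, T=0, G=14, C=8 → A+T=0, G+C=22
Perfect-match Tm = 2(0) + 4(22) = 0 + 88 = 88°C
Mismatches (positions where the bases are not complementary): 3 (at positions 1, 11, 20)
Effective Tm = 88 − 3×5 = 88 − 15 = 73°C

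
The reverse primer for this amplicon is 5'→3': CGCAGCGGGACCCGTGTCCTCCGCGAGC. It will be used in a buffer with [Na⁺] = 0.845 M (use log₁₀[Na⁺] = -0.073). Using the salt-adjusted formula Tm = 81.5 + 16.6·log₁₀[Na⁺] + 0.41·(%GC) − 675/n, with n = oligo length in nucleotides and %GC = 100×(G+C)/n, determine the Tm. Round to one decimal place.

88.4°C

Length n = 28. Base counts: A=3, G=10, T=3, C=12
G+C = 22, so %GC = 22/28 × 100 = 78.571%
Salt term: 16.6 × (-0.073) = -1.212
GC term: 0.41 × 78.571 = 32.214; length term: −675/28 = −24.107
Tm = 81.5 + (-1.212) + 32.214 − 24.107 = 88.395 → 88.4°C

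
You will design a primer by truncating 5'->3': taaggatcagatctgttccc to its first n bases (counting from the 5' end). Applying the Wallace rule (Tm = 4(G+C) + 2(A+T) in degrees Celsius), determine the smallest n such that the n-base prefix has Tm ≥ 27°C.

n = 10

First 9 bases: TAAGGATCA → Tm = 24°C (< 27°C)
First 10 bases: TAAGGATCAG → Tm = 28°C (≥ 27°C)
Since every base adds ≥2°C, Tm only increases with n, so the threshold is first crossed at n = 10.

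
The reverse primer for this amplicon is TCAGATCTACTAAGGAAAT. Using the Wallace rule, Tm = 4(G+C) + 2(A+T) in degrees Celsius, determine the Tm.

50°C

Counting bases: A=8, G=3, C=3, T=5
A+T = 13, G+C = 6
Tm = 4·6 + 2·13 = 24 + 26 = 50°C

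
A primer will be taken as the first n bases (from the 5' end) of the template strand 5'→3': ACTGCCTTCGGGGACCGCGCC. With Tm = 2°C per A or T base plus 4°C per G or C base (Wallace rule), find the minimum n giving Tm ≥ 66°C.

First 18 bases: ACTGCCTTCGGGGACCGC → Tm = 62°C (< 66°C)
First 19 bases: ACTGCCTTCGGGGACCGCG → Tm = 66°C (≥ 66°C)
Since every base adds ≥2°C, Tm only increases with n, so the threshold is first crossed at n = 19.

n = 19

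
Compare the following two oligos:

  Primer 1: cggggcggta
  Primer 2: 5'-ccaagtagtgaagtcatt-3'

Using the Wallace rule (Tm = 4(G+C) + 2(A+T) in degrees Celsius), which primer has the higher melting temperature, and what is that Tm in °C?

Primer 1: A+T=2, G+C=8 → Tm = 2(2)+4(8) = 36°C
Primer 2: A+T=11, G+C=7 → Tm = 2(11)+4(7) = 50°C
36°C vs 50°C → primer 2 is higher.

Primer 2, 50°C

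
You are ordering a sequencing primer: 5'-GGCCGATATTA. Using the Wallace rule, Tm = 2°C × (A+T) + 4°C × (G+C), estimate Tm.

32°C

A=3, T=3, G=3, C=2
AT pairs contribute 6, GC pairs contribute 5.
Tm = 2×6 + 4×5 = 32°C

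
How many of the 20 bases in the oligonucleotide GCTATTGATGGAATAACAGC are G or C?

8

C=3, G=5, A=7, T=5
G+C = 5 + 3 = 8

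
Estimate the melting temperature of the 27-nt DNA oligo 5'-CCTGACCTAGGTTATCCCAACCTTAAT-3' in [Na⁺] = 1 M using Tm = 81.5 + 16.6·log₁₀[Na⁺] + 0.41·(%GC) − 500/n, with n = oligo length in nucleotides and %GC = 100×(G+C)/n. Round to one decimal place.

Length n = 27. Base counts: G=3, T=8, C=9, A=7
G+C = 12, so %GC = 12/27 × 100 = 44.444%
Salt term: 16.6 × (0) = 0
GC term: 0.41 × 44.444 = 18.222; length term: −500/27 = −18.519
Tm = 81.5 + (0) + 18.222 − 18.519 = 81.203 → 81.2°C

81.2°C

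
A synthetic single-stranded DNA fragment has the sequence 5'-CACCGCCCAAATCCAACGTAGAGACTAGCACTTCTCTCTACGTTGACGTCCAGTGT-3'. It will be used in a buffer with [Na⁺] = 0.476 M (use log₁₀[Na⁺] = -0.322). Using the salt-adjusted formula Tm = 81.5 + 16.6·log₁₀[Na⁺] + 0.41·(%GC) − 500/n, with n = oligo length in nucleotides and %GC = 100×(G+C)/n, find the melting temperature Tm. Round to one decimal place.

Length n = 56. Counting bases: T=13, C=19, A=14, G=10
G+C = 29, so %GC = 29/56 × 100 = 51.786%
Salt term: 16.6 × (-0.322) = -5.345
GC term: 0.41 × 51.786 = 21.232; length term: −500/56 = −8.929
Tm = 81.5 + (-5.345) + 21.232 − 8.929 = 88.458 → 88.5°C

88.5°C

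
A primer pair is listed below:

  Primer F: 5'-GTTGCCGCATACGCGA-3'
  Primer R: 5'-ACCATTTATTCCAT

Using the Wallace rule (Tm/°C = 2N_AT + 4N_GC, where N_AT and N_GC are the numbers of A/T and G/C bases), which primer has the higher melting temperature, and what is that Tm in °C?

Primer F: A+T=6, G+C=10 → Tm = 2(6)+4(10) = 52°C
Primer R: A+T=10, G+C=4 → Tm = 2(10)+4(4) = 36°C
52°C vs 36°C → primer F is higher.

Primer F, 52°C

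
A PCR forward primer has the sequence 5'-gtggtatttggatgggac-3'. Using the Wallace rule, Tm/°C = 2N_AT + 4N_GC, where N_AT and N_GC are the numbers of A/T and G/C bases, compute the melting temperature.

Counting bases: T=6, G=8, C=1, A=3
AT pairs contribute 9, GC pairs contribute 9.
Tm = 2(9) + 4(9) = 18 + 36 = 54°C

54°C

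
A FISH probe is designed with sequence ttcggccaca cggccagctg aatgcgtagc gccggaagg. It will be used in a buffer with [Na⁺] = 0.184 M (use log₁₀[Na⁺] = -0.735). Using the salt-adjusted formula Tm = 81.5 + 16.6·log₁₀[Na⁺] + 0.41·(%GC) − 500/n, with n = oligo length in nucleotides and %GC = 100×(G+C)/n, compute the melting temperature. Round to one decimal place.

83.8°C

Length n = 39. Scanning the sequence gives C=12, A=8, G=14, T=5.
G+C = 26, so %GC = 26/39 × 100 = 66.667%
Salt term: 16.6 × (-0.735) = -12.201
GC term: 0.41 × 66.667 = 27.333; length term: −500/39 = −12.821
Tm = 81.5 + (-12.201) + 27.333 − 12.821 = 83.811 → 83.8°C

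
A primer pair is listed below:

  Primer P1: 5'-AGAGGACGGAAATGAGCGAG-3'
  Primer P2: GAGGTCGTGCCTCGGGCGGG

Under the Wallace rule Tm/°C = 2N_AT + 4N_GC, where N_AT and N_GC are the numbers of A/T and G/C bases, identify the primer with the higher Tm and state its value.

Primer P2, 72°C

Primer P1: A+T=9, G+C=11 → Tm = 2(9)+4(11) = 62°C
Primer P2: A+T=4, G+C=16 → Tm = 2(4)+4(16) = 72°C
62°C vs 72°C → primer P2 is higher.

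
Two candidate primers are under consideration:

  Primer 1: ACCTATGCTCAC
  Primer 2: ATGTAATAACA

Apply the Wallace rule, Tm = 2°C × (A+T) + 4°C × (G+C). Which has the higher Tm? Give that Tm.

Primer 1, 36°C

Primer 1: A+T=6, G+C=6 → Tm = 2(6)+4(6) = 36°C
Primer 2: A+T=9, G+C=2 → Tm = 2(9)+4(2) = 26°C
36°C vs 26°C → primer 1 is higher.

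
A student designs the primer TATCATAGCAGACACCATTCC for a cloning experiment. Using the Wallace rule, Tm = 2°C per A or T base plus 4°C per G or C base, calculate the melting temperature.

Scanning the sequence gives T=5, C=7, G=2, A=7.
A+T = 12, G+C = 9
Tm = 4·9 + 2·12 = 36 + 24 = 60°C

60°C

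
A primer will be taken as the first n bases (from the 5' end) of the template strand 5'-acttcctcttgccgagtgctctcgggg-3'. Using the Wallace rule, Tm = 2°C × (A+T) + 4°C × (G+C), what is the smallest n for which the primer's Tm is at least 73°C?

First 23 bases: ACTTCCTCTTGCCGAGTGCTCTC → Tm = 72°C (< 73°C)
First 24 bases: ACTTCCTCTTGCCGAGTGCTCTCG → Tm = 76°C (≥ 73°C)
Since every base adds ≥2°C, Tm only increases with n, so the threshold is first crossed at n = 24.

n = 24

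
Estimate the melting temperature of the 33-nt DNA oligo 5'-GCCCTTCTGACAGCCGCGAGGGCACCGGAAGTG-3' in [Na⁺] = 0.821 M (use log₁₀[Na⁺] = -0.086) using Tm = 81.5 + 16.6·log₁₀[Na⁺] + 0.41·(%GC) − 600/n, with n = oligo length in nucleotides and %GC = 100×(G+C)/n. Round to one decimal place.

Length n = 33. Scanning the sequence gives C=11, G=12, A=6, T=4.
G+C = 23, so %GC = 23/33 × 100 = 69.697%
Salt term: 16.6 × (-0.086) = -1.428
GC term: 0.41 × 69.697 = 28.576; length term: −600/33 = −18.182
Tm = 81.5 + (-1.428) + 28.576 − 18.182 = 90.466 → 90.5°C

90.5°C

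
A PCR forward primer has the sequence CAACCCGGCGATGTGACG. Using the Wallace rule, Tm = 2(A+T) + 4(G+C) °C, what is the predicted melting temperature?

60°C

Base counts: C=6, A=4, T=2, G=6
So N_AT = 6 and N_GC = 12.
Tm = 2×6 + 4×12 = 60°C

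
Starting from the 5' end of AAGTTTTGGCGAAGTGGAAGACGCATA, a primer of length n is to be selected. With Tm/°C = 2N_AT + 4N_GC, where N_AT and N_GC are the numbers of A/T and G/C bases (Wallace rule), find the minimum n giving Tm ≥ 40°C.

First 13 bases: AAGTTTTGGCGAA → Tm = 36°C (< 40°C)
First 14 bases: AAGTTTTGGCGAAG → Tm = 40°C (≥ 40°C)
Since every base adds ≥2°C, Tm only increases with n, so the threshold is first crossed at n = 14.

n = 14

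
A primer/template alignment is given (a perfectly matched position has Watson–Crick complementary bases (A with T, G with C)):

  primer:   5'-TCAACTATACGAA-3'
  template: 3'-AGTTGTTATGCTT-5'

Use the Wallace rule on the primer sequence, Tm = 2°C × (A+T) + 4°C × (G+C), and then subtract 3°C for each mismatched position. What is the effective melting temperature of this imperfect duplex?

31°C

Primer base counts: A=6, T=3, G=1, C=3 → A+T=9, G+C=4
Perfect-match Tm = 2(9) + 4(4) = 18 + 16 = 34°C
Mismatches (positions where the bases are not complementary): 1 (at position 6)
Effective Tm = 34 − 1×3 = 34 − 3 = 31°C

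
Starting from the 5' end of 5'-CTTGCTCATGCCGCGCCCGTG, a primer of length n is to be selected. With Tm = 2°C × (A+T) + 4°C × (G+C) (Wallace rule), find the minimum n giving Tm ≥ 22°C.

n = 7

First 6 bases: CTTGCT → Tm = 18°C (< 22°C)
First 7 bases: CTTGCTC → Tm = 22°C (≥ 22°C)
Since every base adds ≥2°C, Tm only increases with n, so the threshold is first crossed at n = 7.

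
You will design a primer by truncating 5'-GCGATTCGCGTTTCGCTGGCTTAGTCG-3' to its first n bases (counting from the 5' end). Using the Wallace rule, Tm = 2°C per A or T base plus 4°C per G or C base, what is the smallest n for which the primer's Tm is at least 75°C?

n = 24

First 23 bases: GCGATTCGCGTTTCGCTGGCTTA → Tm = 72°C (< 75°C)
First 24 bases: GCGATTCGCGTTTCGCTGGCTTAG → Tm = 76°C (≥ 75°C)
Since every base adds ≥2°C, Tm only increases with n, so the threshold is first crossed at n = 24.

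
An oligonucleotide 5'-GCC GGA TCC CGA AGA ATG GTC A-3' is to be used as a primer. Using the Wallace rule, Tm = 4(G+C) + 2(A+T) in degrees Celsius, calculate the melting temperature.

70°C

Counting bases: C=6, G=7, A=6, T=3
So N_AT = 9 and N_GC = 13.
Tm = 4·13 + 2·9 = 52 + 18 = 70°C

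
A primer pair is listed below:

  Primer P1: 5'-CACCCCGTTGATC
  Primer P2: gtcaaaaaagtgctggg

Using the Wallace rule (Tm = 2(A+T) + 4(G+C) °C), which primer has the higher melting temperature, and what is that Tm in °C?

Primer P2, 50°C

Primer P1: A+T=5, G+C=8 → Tm = 2(5)+4(8) = 42°C
Primer P2: A+T=9, G+C=8 → Tm = 2(9)+4(8) = 50°C
42°C vs 50°C → primer P2 is higher.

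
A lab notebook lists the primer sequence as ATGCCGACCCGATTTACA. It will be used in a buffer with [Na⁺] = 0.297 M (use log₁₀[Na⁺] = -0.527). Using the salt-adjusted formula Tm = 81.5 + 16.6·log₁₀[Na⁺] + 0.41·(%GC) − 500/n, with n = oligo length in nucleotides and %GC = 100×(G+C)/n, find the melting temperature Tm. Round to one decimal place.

65.5°C

Length n = 18. Counting bases: A=5, T=4, C=6, G=3
G+C = 9, so %GC = 9/18 × 100 = 50%
Salt term: 16.6 × (-0.527) = -8.748
GC term: 0.41 × 50 = 20.5; length term: −500/18 = −27.778
Tm = 81.5 + (-8.748) + 20.5 − 27.778 = 65.474 → 65.5°C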